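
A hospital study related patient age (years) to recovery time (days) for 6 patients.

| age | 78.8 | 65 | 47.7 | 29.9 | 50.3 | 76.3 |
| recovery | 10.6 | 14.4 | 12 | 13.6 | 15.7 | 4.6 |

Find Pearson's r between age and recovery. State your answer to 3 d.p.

n = 6, Σx = 348, Σy = 70.9, Σx² = 21955.52, Σy² = 916.33, Σxy = 3891.01
nΣxy − ΣxΣy = 23346.06 − 24673.2 = -1327.14
nΣx² − (Σx)² = 131733.12 − 121104 = 10629.12; nΣy² − (Σy)² = 5497.98 − 5026.81 = 471.17
r = -1327.14 / √(10629.12 × 471.17) = -1327.14 / 2237.8835 ≈ -0.593

-0.593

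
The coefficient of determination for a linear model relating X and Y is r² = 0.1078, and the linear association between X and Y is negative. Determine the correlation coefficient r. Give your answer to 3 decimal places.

-0.328

|r| = √0.1078 = 0.328
The association is negative, so r = −0.328.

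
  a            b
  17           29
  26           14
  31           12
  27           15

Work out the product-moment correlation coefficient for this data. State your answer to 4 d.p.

n = 4, Σa = 101, Σb = 70, Σa² = 2655, Σb² = 1406, Σab = 1634
nΣab − ΣaΣb = 6536 − 7070 = -534
nΣa² − (Σa)² = 10620 − 10201 = 419; nΣb² − (Σb)² = 5624 − 4900 = 724
r = -534 / √(419 × 724) = -534 / 550.7776 ≈ -0.9695

-0.9695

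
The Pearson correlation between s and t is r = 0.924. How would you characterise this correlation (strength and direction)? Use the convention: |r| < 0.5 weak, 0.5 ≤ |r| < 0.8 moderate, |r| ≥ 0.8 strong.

strong positive

r = 0.924 > 0 so the relationship is positive.
|r| = 0.924, which falls in the strong range.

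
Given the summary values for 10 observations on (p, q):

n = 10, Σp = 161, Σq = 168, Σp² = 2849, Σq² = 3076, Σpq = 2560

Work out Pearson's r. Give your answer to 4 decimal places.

r = (nΣpq − ΣpΣq) / √[(nΣp² − (Σp)²)(nΣq² − (Σq)²)]
Numerator: 10×2560 − 161×168 = -1448
Denominator: √[(28490 − 25921)(30760 − 28224)] = √[2569 × 2536] = 2552.4467
r = -1448 / 2552.4467 ≈ -0.5673

-0.5673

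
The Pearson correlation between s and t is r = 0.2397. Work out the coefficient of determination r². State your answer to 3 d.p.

r² = (0.2397)² = 0.057

0.057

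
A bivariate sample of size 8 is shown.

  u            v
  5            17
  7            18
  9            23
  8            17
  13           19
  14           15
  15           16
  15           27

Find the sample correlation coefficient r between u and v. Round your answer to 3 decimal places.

0.197

n = 8, Σu = 86, Σv = 152, Σu² = 1034, Σv² = 3002, Σuv = 1656
nΣuv − ΣuΣv = 13248 − 13072 = 176
nΣu² − (Σu)² = 8272 − 7396 = 876; nΣv² − (Σv)² = 24016 − 23104 = 912
r = 176 / √(876 × 912) = 176 / 893.8188 ≈ 0.197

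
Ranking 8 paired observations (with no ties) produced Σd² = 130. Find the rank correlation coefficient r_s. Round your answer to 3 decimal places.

-0.548

ρ = 1 − 6Σd² / [n(n²−1)] = 1 − 6×130 / (8×63)
  = 1 − 780/504 = 1 − 1.5476 ≈ -0.548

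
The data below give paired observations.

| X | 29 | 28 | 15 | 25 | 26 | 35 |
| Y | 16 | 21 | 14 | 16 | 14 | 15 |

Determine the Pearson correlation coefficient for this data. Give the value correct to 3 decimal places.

0.269

n = 6, ΣX = 158, ΣY = 96, ΣX² = 4376, ΣY² = 1570, ΣXY = 2551
nΣXY − ΣXΣY = 15306 − 15168 = 138
nΣX² − (ΣX)² = 26256 − 24964 = 1292; nΣY² − (ΣY)² = 9420 − 9216 = 204
r = 138 / √(1292 × 204) = 138 / 513.3887 ≈ 0.269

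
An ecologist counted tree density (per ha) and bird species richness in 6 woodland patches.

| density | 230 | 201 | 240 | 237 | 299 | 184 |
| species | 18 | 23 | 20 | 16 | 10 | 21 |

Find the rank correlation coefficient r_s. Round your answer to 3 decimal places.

Rank density: 3, 2, 5, 4, 6, 1
Rank species: 3, 6, 4, 2, 1, 5
d = rank(density) − rank(species): 0, -4, 1, 2, 5, -4; Σd² = 62
ρ = 1 − 6Σd² / [n(n²−1)] = 1 − 6×62 / (6×35) = 1 − 372/210 ≈ -0.771

-0.771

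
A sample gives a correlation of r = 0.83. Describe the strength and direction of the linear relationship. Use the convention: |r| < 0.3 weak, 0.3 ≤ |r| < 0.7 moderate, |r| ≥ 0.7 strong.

r = 0.83 > 0 so the relationship is positive.
|r| = 0.83, which falls in the strong range.

strong positive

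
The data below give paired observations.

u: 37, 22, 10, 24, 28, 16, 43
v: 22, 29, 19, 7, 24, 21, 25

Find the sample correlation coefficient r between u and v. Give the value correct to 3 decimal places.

n = 7, Σu = 180, Σv = 147, Σu² = 5418, Σv² = 3377, Σuv = 3893
nΣuv − ΣuΣv = 27251 − 26460 = 791
nΣu² − (Σu)² = 37926 − 32400 = 5526; nΣv² − (Σv)² = 23639 − 21609 = 2030
r = 791 / √(5526 × 2030) = 791 / 3349.2954 ≈ 0.236

0.236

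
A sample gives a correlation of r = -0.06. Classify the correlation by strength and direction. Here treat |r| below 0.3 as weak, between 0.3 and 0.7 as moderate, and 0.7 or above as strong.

weak negative

r = -0.06 < 0 so the relationship is negative.
|r| = 0.06, which falls in the weak range.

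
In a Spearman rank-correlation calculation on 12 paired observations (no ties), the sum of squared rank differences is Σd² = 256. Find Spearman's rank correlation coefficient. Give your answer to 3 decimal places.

ρ = 1 − 6Σd² / [n(n²−1)] = 1 − 6×256 / (12×143)
  = 1 − 1536/1716 = 1 − 0.8951 ≈ 0.105

0.105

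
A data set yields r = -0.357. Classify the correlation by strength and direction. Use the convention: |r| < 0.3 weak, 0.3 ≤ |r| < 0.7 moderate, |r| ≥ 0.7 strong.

r = -0.357 < 0 so the relationship is negative.
|r| = 0.357, which falls in the moderate range.

moderate negative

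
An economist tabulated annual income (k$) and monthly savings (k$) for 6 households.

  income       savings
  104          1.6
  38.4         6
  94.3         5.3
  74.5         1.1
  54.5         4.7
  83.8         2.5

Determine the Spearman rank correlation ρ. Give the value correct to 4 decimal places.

Rank income: 6, 1, 5, 3, 2, 4
Rank savings: 2, 6, 5, 1, 4, 3
d = rank(income) − rank(savings): 4, -5, 0, 2, -2, 1; Σd² = 50
ρ = 1 − 6Σd² / [n(n²−1)] = 1 − 6×50 / (6×35) = 1 − 300/210 ≈ -0.4286

-0.4286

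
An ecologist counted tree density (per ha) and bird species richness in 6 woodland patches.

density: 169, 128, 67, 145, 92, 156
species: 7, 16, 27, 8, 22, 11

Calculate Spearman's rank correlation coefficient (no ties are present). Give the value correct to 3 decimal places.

-0.943

Rank density: 6, 3, 1, 4, 2, 5
Rank species: 1, 4, 6, 2, 5, 3
d = rank(density) − rank(species): 5, -1, -5, 2, -3, 2; Σd² = 68
ρ = 1 − 6Σd² / [n(n²−1)] = 1 − 6×68 / (6×35) = 1 − 408/210 ≈ -0.943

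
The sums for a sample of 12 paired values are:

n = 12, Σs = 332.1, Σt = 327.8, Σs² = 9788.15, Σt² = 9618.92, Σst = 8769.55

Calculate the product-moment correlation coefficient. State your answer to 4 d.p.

-0.4799

r = (nΣst − ΣsΣt) / √[(nΣs² − (Σs)²)(nΣt² − (Σt)²)]
Numerator: 12×8769.55 − 332.1×327.8 = -3627.78
Denominator: √[(117457.8 − 110290.41)(115427.04 − 107452.84)] = √[7167.39 × 7974.2] = 7560.0398
r = -3627.78 / 7560.0398 ≈ -0.4799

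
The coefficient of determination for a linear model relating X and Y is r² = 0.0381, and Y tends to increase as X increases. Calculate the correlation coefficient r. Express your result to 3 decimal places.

|r| = √0.0381 = 0.195
The association is positive, so r = 0.195.

0.195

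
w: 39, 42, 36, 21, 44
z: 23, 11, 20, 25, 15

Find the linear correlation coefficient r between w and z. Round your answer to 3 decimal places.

n = 5, Σw = 182, Σz = 94, Σw² = 6958, Σz² = 1900, Σwz = 3264
nΣwz − ΣwΣz = 16320 − 17108 = -788
nΣw² − (Σw)² = 34790 − 33124 = 1666; nΣz² − (Σz)² = 9500 − 8836 = 664
r = -788 / √(1666 × 664) = -788 / 1051.7718 ≈ -0.749

-0.749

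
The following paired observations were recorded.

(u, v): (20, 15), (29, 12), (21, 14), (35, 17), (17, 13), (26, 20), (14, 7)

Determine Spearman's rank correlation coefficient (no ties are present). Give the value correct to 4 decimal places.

0.5357

Rank u: 3, 6, 4, 7, 2, 5, 1
Rank v: 5, 2, 4, 6, 3, 7, 1
d = rank(u) − rank(v): -2, 4, 0, 1, -1, -2, 0; Σd² = 26
ρ = 1 − 6Σd² / [n(n²−1)] = 1 − 6×26 / (7×48) = 1 − 156/336 ≈ 0.5357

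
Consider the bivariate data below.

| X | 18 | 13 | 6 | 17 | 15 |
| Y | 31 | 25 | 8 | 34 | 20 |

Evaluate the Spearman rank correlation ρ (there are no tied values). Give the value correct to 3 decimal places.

Rank X: 5, 2, 1, 4, 3
Rank Y: 4, 3, 1, 5, 2
d = rank(X) − rank(Y): 1, -1, 0, -1, 1; Σd² = 4
ρ = 1 − 6Σd² / [n(n²−1)] = 1 − 6×4 / (5×24) = 1 − 24/120 ≈ 0.800

0.800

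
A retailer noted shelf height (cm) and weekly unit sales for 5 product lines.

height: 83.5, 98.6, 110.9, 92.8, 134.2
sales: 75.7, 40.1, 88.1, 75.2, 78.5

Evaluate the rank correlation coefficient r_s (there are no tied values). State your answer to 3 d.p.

Rank height: 1, 3, 4, 2, 5
Rank sales: 3, 1, 5, 2, 4
d = rank(height) − rank(sales): -2, 2, -1, 0, 1; Σd² = 10
ρ = 1 − 6Σd² / [n(n²−1)] = 1 − 6×10 / (5×24) = 1 − 60/120 ≈ 0.500

0.500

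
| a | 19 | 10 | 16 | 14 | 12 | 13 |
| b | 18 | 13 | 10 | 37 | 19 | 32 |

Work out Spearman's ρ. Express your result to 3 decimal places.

Rank a: 6, 1, 5, 4, 2, 3
Rank b: 3, 2, 1, 6, 4, 5
d = rank(a) − rank(b): 3, -1, 4, -2, -2, -2; Σd² = 38
ρ = 1 − 6Σd² / [n(n²−1)] = 1 − 6×38 / (6×35) = 1 − 228/210 ≈ -0.086

-0.086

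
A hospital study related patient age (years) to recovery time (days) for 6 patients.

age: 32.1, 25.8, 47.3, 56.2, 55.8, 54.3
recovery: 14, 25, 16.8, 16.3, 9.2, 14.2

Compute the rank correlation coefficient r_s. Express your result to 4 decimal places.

Rank age: 2, 1, 3, 6, 5, 4
Rank recovery: 2, 6, 5, 4, 1, 3
d = rank(age) − rank(recovery): 0, -5, -2, 2, 4, 1; Σd² = 50
ρ = 1 − 6Σd² / [n(n²−1)] = 1 − 6×50 / (6×35) = 1 − 300/210 ≈ -0.4286

-0.4286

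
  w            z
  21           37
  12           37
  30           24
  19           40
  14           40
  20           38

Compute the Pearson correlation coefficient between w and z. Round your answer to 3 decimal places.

n = 6, Σw = 116, Σz = 216, Σw² = 2442, Σz² = 7958, Σwz = 4021
nΣwz − ΣwΣz = 24126 − 25056 = -930
nΣw² − (Σw)² = 14652 − 13456 = 1196; nΣz² − (Σz)² = 47748 − 46656 = 1092
r = -930 / √(1196 × 1092) = -930 / 1142.8176 ≈ -0.814

-0.814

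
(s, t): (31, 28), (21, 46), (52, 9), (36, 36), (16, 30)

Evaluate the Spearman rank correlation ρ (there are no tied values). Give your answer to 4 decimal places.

-0.5000

Rank s: 3, 2, 5, 4, 1
Rank t: 2, 5, 1, 4, 3
d = rank(s) − rank(t): 1, -3, 4, 0, -2; Σd² = 30
ρ = 1 − 6Σd² / [n(n²−1)] = 1 − 6×30 / (5×24) = 1 − 180/120 ≈ -0.5000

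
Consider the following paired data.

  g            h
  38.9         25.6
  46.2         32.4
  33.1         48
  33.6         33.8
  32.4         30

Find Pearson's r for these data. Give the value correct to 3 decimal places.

n = 5, Σg = 184.2, Σh = 169.8, Σg² = 6921.98, Σh² = 6051.56, Σgh = 6189.2
nΣgh − ΣgΣh = 30946 − 31277.16 = -331.16
nΣg² − (Σg)² = 34609.9 − 33929.64 = 680.26; nΣh² − (Σh)² = 30257.8 − 28832.04 = 1425.76
r = -331.16 / √(680.26 × 1425.76) = -331.16 / 984.8287 ≈ -0.336

-0.336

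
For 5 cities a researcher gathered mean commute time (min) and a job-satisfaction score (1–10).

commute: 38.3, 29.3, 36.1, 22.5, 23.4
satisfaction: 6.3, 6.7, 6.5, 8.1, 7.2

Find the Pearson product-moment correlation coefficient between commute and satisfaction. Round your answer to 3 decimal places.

-0.882

n = 5, Σx = 149.6, Σy = 34.8, Σx² = 4682.4, Σy² = 244.28, Σxy = 1022.98
nΣxy − ΣxΣy = 5114.9 − 5206.08 = -91.18
nΣx² − (Σx)² = 23412 − 22380.16 = 1031.84; nΣy² − (Σy)² = 1221.4 − 1211.04 = 10.36
r = -91.18 / √(1031.84 × 10.36) = -91.18 / 103.3918 ≈ -0.882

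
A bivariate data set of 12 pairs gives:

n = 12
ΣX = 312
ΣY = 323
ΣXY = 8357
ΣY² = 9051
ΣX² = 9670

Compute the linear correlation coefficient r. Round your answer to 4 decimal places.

r = (nΣXY − ΣXΣY) / √[(nΣX² − (ΣX)²)(nΣY² − (ΣY)²)]
Numerator: 12×8357 − 312×323 = -492
Denominator: √[(116040 − 97344)(108612 − 104329)] = √[18696 × 4283] = 8948.4618
r = -492 / 8948.4618 ≈ -0.0550

-0.0550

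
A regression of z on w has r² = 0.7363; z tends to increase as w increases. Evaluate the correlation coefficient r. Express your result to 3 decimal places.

|r| = √0.7363 = 0.858
The association is positive, so r = 0.858.

0.858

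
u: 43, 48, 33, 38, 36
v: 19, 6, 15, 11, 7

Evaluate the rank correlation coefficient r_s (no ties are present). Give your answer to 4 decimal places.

-0.3000

Rank u: 4, 5, 1, 3, 2
Rank v: 5, 1, 4, 3, 2
d = rank(u) − rank(v): -1, 4, -3, 0, 0; Σd² = 26
ρ = 1 − 6Σd² / [n(n²−1)] = 1 − 6×26 / (5×24) = 1 − 156/120 ≈ -0.3000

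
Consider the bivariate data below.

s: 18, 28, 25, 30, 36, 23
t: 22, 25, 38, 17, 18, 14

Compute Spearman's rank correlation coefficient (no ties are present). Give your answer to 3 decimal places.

-0.086

Rank s: 1, 4, 3, 5, 6, 2
Rank t: 4, 5, 6, 2, 3, 1
d = rank(s) − rank(t): -3, -1, -3, 3, 3, 1; Σd² = 38
ρ = 1 − 6Σd² / [n(n²−1)] = 1 − 6×38 / (6×35) = 1 − 228/210 ≈ -0.086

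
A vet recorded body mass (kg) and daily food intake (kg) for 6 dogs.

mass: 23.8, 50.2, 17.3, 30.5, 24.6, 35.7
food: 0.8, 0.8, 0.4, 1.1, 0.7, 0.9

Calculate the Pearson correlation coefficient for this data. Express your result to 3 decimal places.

n = 6, Σx = 182.1, Σy = 4.7, Σx² = 6195.67, Σy² = 3.95, Σxy = 149.02
nΣxy − ΣxΣy = 894.12 − 855.87 = 38.25
nΣx² − (Σx)² = 37174.02 − 33160.41 = 4013.61; nΣy² − (Σy)² = 23.7 − 22.09 = 1.61
r = 38.25 / √(4013.61 × 1.61) = 38.25 / 80.3860 ≈ 0.476

0.476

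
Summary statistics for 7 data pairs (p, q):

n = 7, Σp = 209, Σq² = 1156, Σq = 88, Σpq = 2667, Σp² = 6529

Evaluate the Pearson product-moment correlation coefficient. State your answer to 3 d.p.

r = (nΣpq − ΣpΣq) / √[(nΣp² − (Σp)²)(nΣq² − (Σq)²)]
Numerator: 7×2667 − 209×88 = 277
Denominator: √[(45703 − 43681)(8092 − 7744)] = √[2022 × 348] = 838.8421
r = 277 / 838.8421 ≈ 0.330

0.330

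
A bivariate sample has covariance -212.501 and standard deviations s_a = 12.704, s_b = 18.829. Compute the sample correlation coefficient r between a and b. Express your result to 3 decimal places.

r = Cov(a,b) / (s_a · s_b) = -212.501 / (12.704 × 18.829)
  = -212.501 / 239.2036 ≈ -0.888

-0.888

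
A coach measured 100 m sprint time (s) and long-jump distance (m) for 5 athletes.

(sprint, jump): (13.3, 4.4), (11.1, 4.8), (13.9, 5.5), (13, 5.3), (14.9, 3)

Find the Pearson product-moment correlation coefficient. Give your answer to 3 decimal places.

-0.481

n = 5, Σx = 66.2, Σy = 23, Σx² = 884.32, Σy² = 109.74, Σxy = 301.85
nΣxy − ΣxΣy = 1509.25 − 1522.6 = -13.35
nΣx² − (Σx)² = 4421.6 − 4382.44 = 39.16; nΣy² − (Σy)² = 548.7 − 529 = 19.7
r = -13.35 / √(39.16 × 19.7) = -13.35 / 27.7750 ≈ -0.481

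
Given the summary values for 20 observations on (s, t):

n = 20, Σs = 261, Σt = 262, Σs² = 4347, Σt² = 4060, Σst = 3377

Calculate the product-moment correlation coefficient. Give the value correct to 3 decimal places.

-0.055

r = (nΣst − ΣsΣt) / √[(nΣs² − (Σs)²)(nΣt² − (Σt)²)]
Numerator: 20×3377 − 261×262 = -842
Denominator: √[(86940 − 68121)(81200 − 68644)] = √[18819 × 12556] = 15371.7717
r = -842 / 15371.7717 ≈ -0.055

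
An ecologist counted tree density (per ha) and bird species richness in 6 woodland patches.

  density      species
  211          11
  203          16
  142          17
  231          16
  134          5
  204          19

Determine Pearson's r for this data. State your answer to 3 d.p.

n = 6, Σx = 1125, Σy = 84, Σx² = 218827, Σy² = 1308, Σxy = 16225
nΣxy − ΣxΣy = 97350 − 94500 = 2850
nΣx² − (Σx)² = 1312962 − 1265625 = 47337; nΣy² − (Σy)² = 7848 − 7056 = 792
r = 2850 / √(47337 × 792) = 2850 / 6122.9816 ≈ 0.465

0.465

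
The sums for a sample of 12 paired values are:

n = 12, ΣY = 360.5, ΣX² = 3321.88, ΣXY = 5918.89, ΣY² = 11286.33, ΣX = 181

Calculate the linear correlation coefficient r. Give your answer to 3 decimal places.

0.926

r = (nΣXY − ΣXΣY) / √[(nΣX² − (ΣX)²)(nΣY² − (ΣY)²)]
Numerator: 12×5918.89 − 181×360.5 = 5776.18
Denominator: √[(39862.56 − 32761)(135435.96 − 129960.25)] = √[7101.56 × 5475.71] = 6235.8707
r = 5776.18 / 6235.8707 ≈ 0.926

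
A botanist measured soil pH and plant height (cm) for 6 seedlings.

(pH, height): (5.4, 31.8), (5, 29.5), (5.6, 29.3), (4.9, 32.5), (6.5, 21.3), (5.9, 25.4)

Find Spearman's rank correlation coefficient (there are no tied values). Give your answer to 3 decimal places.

-0.943

Rank pH: 3, 2, 4, 1, 6, 5
Rank height: 5, 4, 3, 6, 1, 2
d = rank(pH) − rank(height): -2, -2, 1, -5, 5, 3; Σd² = 68
ρ = 1 − 6Σd² / [n(n²−1)] = 1 − 6×68 / (6×35) = 1 − 408/210 ≈ -0.943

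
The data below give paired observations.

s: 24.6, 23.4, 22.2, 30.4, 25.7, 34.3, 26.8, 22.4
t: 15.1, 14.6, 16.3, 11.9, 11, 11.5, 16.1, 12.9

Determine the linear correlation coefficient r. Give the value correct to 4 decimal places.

-0.5556

n = 8, Σs = 209.8, Σt = 109.4, Σs² = 5626.7, Σt² = 1527.34, Σst = 2834.31
nΣst − ΣsΣt = 22674.48 − 22952.12 = -277.64
nΣs² − (Σs)² = 45013.6 − 44016.04 = 997.56; nΣt² − (Σt)² = 12218.72 − 11968.36 = 250.36
r = -277.64 / √(997.56 × 250.36) = -277.64 / 499.7491 ≈ -0.5556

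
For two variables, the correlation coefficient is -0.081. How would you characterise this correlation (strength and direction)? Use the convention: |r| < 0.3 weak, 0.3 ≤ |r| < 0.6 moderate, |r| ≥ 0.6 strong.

r = -0.081 < 0 so the relationship is negative.
|r| = 0.081, which falls in the weak range.

weak negative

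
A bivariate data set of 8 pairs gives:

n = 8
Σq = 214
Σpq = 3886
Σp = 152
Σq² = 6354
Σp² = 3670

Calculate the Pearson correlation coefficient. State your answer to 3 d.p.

r = (nΣpq − ΣpΣq) / √[(nΣp² − (Σp)²)(nΣq² − (Σq)²)]
Numerator: 8×3886 − 152×214 = -1440
Denominator: √[(29360 − 23104)(50832 − 45796)] = √[6256 × 5036] = 5612.9507
r = -1440 / 5612.9507 ≈ -0.257

-0.257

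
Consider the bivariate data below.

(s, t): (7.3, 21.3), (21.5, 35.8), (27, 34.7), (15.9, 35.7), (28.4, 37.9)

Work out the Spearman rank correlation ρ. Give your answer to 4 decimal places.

0.7000

Rank s: 1, 3, 4, 2, 5
Rank t: 1, 4, 2, 3, 5
d = rank(s) − rank(t): 0, -1, 2, -1, 0; Σd² = 6
ρ = 1 − 6Σd² / [n(n²−1)] = 1 − 6×6 / (5×24) = 1 − 36/120 ≈ 0.7000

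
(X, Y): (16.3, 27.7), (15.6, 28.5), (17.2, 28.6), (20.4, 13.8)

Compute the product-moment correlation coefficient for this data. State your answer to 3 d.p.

n = 4, ΣX = 69.5, ΣY = 98.6, ΣX² = 1221.05, ΣY² = 2587.94, ΣXY = 1669.55
nΣXY − ΣXΣY = 6678.2 − 6852.7 = -174.5
nΣX² − (ΣX)² = 4884.2 − 4830.25 = 53.95; nΣY² − (ΣY)² = 10351.76 − 9721.96 = 629.8
r = -174.5 / √(53.95 × 629.8) = -174.5 / 184.3304 ≈ -0.947

-0.947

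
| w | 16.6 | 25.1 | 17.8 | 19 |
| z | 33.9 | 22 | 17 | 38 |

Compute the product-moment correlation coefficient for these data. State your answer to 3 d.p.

n = 4, Σw = 78.5, Σz = 110.9, Σw² = 1583.41, Σz² = 3366.21, Σwz = 2139.54
nΣwz − ΣwΣz = 8558.16 − 8705.65 = -147.49
nΣw² − (Σw)² = 6333.64 − 6162.25 = 171.39; nΣz² − (Σz)² = 13464.84 − 12298.81 = 1166.03
r = -147.49 / √(171.39 × 1166.03) = -147.49 / 447.0413 ≈ -0.330

-0.330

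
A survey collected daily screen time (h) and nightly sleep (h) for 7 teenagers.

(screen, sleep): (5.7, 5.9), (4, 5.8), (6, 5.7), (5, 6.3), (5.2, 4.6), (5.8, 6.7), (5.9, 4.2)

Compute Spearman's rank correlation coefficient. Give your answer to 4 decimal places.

-0.2857

Rank screen: 4, 1, 7, 2, 3, 5, 6
Rank sleep: 5, 4, 3, 6, 2, 7, 1
d = rank(screen) − rank(sleep): -1, -3, 4, -4, 1, -2, 5; Σd² = 72
ρ = 1 − 6Σd² / [n(n²−1)] = 1 − 6×72 / (7×48) = 1 − 432/336 ≈ -0.2857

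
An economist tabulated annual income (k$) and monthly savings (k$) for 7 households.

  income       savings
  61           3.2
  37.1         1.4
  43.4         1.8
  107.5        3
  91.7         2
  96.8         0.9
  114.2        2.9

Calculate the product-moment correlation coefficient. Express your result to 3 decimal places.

n = 7, Σx = 551.7, Σy = 15.2, Σx² = 49357.99, Σy² = 37.66, Σxy = 1249.46
nΣxy − ΣxΣy = 8746.22 − 8385.84 = 360.38
nΣx² − (Σx)² = 345505.93 − 304372.89 = 41133.04; nΣy² − (Σy)² = 263.62 − 231.04 = 32.58
r = 360.38 / √(41133.04 × 32.58) = 360.38 / 1157.6331 ≈ 0.311

0.311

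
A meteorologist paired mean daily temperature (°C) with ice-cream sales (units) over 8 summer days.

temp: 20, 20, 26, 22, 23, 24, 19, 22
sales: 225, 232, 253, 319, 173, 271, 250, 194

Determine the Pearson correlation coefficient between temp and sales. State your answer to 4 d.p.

n = 8, Σx = 176, Σy = 1917, Σx² = 3910, Σy² = 473725, Σxy = 42237
nΣxy − ΣxΣy = 337896 − 337392 = 504
nΣx² − (Σx)² = 31280 − 30976 = 304; nΣy² − (Σy)² = 3789800 − 3674889 = 114911
r = 504 / √(304 × 114911) = 504 / 5910.4098 ≈ 0.0853

0.0853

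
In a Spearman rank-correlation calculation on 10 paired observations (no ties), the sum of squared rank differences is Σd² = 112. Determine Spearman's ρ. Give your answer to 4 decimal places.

0.3212

ρ = 1 − 6Σd² / [n(n²−1)] = 1 − 6×112 / (10×99)
  = 1 − 672/990 = 1 − 0.67879 ≈ 0.3212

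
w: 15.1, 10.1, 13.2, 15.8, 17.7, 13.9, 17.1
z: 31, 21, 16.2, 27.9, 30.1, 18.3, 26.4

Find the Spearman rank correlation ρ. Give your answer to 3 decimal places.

Rank w: 4, 1, 2, 5, 7, 3, 6
Rank z: 7, 3, 1, 5, 6, 2, 4
d = rank(w) − rank(z): -3, -2, 1, 0, 1, 1, 2; Σd² = 20
ρ = 1 − 6Σd² / [n(n²−1)] = 1 − 6×20 / (7×48) = 1 − 120/336 ≈ 0.643

0.643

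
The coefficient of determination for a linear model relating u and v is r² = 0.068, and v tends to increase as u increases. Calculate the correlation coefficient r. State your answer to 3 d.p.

|r| = √0.068 = 0.261
The association is positive, so r = 0.261.

0.261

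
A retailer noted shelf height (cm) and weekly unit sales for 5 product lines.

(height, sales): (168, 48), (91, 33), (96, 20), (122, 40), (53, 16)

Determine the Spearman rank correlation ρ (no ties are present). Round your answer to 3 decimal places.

Rank height: 5, 2, 3, 4, 1
Rank sales: 5, 3, 2, 4, 1
d = rank(height) − rank(sales): 0, -1, 1, 0, 0; Σd² = 2
ρ = 1 − 6Σd² / [n(n²−1)] = 1 − 6×2 / (5×24) = 1 − 12/120 ≈ 0.900

0.900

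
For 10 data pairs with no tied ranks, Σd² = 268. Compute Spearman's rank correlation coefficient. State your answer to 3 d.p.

-0.624

ρ = 1 − 6Σd² / [n(n²−1)] = 1 − 6×268 / (10×99)
  = 1 − 1608/990 = 1 − 1.6242 ≈ -0.624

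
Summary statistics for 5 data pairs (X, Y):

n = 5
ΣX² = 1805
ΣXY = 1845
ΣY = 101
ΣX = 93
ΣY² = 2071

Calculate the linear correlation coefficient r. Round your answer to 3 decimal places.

-0.698

r = (nΣXY − ΣXΣY) / √[(nΣX² − (ΣX)²)(nΣY² − (ΣY)²)]
Numerator: 5×1845 − 93×101 = -168
Denominator: √[(9025 − 8649)(10355 − 10201)] = √[376 × 154] = 240.6325
r = -168 / 240.6325 ≈ -0.698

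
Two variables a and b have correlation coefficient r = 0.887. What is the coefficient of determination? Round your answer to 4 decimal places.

r² = (0.887)² = 0.7868

0.7868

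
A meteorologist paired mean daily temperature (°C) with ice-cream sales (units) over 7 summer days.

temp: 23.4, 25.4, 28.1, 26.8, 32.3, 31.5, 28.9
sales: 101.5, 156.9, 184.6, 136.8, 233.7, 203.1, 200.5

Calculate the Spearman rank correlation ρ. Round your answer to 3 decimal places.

0.964

Rank temp: 1, 2, 4, 3, 7, 6, 5
Rank sales: 1, 3, 4, 2, 7, 6, 5
d = rank(temp) − rank(sales): 0, -1, 0, 1, 0, 0, 0; Σd² = 2
ρ = 1 − 6Σd² / [n(n²−1)] = 1 − 6×2 / (7×48) = 1 − 12/336 ≈ 0.964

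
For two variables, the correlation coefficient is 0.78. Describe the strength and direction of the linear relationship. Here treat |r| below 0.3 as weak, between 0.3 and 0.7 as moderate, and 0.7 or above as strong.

r = 0.78 > 0 so the relationship is positive.
|r| = 0.78, which falls in the strong range.

strong positive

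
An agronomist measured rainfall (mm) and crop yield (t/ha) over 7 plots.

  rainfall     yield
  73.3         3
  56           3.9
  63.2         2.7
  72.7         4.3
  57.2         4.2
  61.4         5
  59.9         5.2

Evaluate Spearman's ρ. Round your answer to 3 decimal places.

Rank rainfall: 7, 1, 5, 6, 2, 4, 3
Rank yield: 2, 3, 1, 5, 4, 6, 7
d = rank(rainfall) − rank(yield): 5, -2, 4, 1, -2, -2, -4; Σd² = 70
ρ = 1 − 6Σd² / [n(n²−1)] = 1 − 6×70 / (7×48) = 1 − 420/336 ≈ -0.250

-0.250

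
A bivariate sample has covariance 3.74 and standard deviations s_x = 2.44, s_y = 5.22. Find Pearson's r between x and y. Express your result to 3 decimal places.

r = Cov(x,y) / (s_x · s_y) = 3.74 / (2.44 × 5.22)
  = 3.74 / 12.7368 ≈ 0.294

0.294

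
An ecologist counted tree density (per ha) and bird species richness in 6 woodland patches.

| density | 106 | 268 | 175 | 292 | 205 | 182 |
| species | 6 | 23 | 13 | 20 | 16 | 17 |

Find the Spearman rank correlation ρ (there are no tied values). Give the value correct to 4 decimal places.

Rank density: 1, 5, 2, 6, 4, 3
Rank species: 1, 6, 2, 5, 3, 4
d = rank(density) − rank(species): 0, -1, 0, 1, 1, -1; Σd² = 4
ρ = 1 − 6Σd² / [n(n²−1)] = 1 − 6×4 / (6×35) = 1 − 24/210 ≈ 0.8857

0.8857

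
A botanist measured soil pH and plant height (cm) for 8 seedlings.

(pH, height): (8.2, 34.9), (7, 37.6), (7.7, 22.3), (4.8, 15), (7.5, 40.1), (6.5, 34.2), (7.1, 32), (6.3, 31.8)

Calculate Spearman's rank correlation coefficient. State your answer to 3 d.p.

0.429

Rank pH: 8, 4, 7, 1, 6, 3, 5, 2
Rank height: 6, 7, 2, 1, 8, 5, 4, 3
d = rank(pH) − rank(height): 2, -3, 5, 0, -2, -2, 1, -1; Σd² = 48
ρ = 1 − 6Σd² / [n(n²−1)] = 1 − 6×48 / (8×63) = 1 − 288/504 ≈ 0.429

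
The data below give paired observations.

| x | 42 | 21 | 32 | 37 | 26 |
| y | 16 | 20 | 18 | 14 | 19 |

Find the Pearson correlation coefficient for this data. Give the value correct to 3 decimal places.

-0.857

n = 5, Σx = 158, Σy = 87, Σx² = 5274, Σy² = 1537, Σxy = 2680
nΣxy − ΣxΣy = 13400 − 13746 = -346
nΣx² − (Σx)² = 26370 − 24964 = 1406; nΣy² − (Σy)² = 7685 − 7569 = 116
r = -346 / √(1406 × 116) = -346 / 403.8515 ≈ -0.857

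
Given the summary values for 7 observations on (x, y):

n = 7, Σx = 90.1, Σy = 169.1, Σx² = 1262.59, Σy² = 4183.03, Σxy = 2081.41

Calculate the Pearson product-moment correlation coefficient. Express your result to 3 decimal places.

r = (nΣxy − ΣxΣy) / √[(nΣx² − (Σx)²)(nΣy² − (Σy)²)]
Numerator: 7×2081.41 − 90.1×169.1 = -666.04
Denominator: √[(8838.13 − 8118.01)(29281.21 − 28594.81)] = √[720.12 × 686.4] = 703.0579
r = -666.04 / 703.0579 ≈ -0.947

-0.947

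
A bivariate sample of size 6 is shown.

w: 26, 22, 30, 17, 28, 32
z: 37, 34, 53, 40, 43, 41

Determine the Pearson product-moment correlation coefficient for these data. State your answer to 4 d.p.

0.4947

n = 6, Σw = 155, Σz = 248, Σw² = 4157, Σz² = 10464, Σwz = 6496
nΣwz − ΣwΣz = 38976 − 38440 = 536
nΣw² − (Σw)² = 24942 − 24025 = 917; nΣz² − (Σz)² = 62784 − 61504 = 1280
r = 536 / √(917 × 1280) = 536 / 1083.4020 ≈ 0.4947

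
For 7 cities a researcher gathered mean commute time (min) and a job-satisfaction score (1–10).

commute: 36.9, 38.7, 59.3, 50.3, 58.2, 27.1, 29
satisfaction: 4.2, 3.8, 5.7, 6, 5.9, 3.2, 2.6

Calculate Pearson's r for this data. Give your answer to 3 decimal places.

0.942

n = 7, Σx = 299.5, Σy = 31.4, Σx² = 13868.53, Σy² = 152.38, Σxy = 1447.35
nΣxy − ΣxΣy = 10131.45 − 9404.3 = 727.15
nΣx² − (Σx)² = 97079.71 − 89700.25 = 7379.46; nΣy² − (Σy)² = 1066.66 − 985.96 = 80.7
r = 727.15 / √(7379.46 × 80.7) = 727.15 / 771.7010 ≈ 0.942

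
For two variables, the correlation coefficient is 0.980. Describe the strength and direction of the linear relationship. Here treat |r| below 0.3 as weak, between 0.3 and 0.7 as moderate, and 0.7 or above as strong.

strong positive

r = 0.980 > 0 so the relationship is positive.
|r| = 0.980, which falls in the strong range.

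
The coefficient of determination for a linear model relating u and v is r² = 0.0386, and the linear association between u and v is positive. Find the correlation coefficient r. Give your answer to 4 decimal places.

|r| = √0.0386 = 0.1965
The association is positive, so r = 0.1965.

0.1965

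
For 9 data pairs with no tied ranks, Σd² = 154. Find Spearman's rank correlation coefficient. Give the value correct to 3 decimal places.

-0.283

ρ = 1 − 6Σd² / [n(n²−1)] = 1 − 6×154 / (9×80)
  = 1 − 924/720 = 1 − 1.2833 ≈ -0.283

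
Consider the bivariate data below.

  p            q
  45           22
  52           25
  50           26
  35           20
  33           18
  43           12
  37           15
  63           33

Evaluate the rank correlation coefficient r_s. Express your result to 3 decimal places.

0.762

Rank p: 5, 7, 6, 2, 1, 4, 3, 8
Rank q: 5, 6, 7, 4, 3, 1, 2, 8
d = rank(p) − rank(q): 0, 1, -1, -2, -2, 3, 1, 0; Σd² = 20
ρ = 1 − 6Σd² / [n(n²−1)] = 1 − 6×20 / (8×63) = 1 − 120/504 ≈ 0.762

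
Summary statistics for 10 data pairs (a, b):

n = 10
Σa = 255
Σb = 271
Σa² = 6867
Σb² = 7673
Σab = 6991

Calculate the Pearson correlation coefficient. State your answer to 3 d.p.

r = (nΣab − ΣaΣb) / √[(nΣa² − (Σa)²)(nΣb² − (Σb)²)]
Numerator: 10×6991 − 255×271 = 805
Denominator: √[(68670 − 65025)(76730 − 73441)] = √[3645 × 3289] = 3462.4276
r = 805 / 3462.4276 ≈ 0.232

0.232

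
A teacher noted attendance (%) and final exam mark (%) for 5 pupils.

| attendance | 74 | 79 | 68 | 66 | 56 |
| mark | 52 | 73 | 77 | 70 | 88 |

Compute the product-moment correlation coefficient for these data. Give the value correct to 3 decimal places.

n = 5, Σx = 343, Σy = 360, Σx² = 23833, Σy² = 26606, Σxy = 24399
nΣxy − ΣxΣy = 121995 − 123480 = -1485
nΣx² − (Σx)² = 119165 − 117649 = 1516; nΣy² − (Σy)² = 133030 − 129600 = 3430
r = -1485 / √(1516 × 3430) = -1485 / 2280.3245 ≈ -0.651

-0.651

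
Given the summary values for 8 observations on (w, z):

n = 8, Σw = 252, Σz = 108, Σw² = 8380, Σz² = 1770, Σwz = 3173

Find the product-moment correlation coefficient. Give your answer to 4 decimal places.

-0.6167

r = (nΣwz − ΣwΣz) / √[(nΣw² − (Σw)²)(nΣz² − (Σz)²)]
Numerator: 8×3173 − 252×108 = -1832
Denominator: √[(67040 − 63504)(14160 − 11664)] = √[3536 × 2496] = 2970.8342
r = -1832 / 2970.8342 ≈ -0.6167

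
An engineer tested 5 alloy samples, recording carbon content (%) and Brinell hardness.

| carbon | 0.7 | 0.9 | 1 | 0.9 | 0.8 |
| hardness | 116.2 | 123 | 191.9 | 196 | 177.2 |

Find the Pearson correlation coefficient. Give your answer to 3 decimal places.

n = 5, Σx = 4.3, Σy = 804.3, Σx² = 3.75, Σy² = 135272.89, Σxy = 702.1
nΣxy − ΣxΣy = 3510.5 − 3458.49 = 52.01
nΣx² − (Σx)² = 18.75 − 18.49 = 0.26; nΣy² − (Σy)² = 676364.45 − 646898.49 = 29465.96
r = 52.01 / √(0.26 × 29465.96) = 52.01 / 87.5280 ≈ 0.594

0.594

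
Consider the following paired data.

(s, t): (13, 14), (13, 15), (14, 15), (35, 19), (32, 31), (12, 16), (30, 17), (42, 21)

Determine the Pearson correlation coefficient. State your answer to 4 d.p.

0.6241

n = 8, Σs = 191, Σt = 148, Σs² = 5591, Σt² = 2954, Σst = 3828
nΣst − ΣsΣt = 30624 − 28268 = 2356
nΣs² − (Σs)² = 44728 − 36481 = 8247; nΣt² − (Σt)² = 23632 − 21904 = 1728
r = 2356 / √(8247 × 1728) = 2356 / 3775.0253 ≈ 0.6241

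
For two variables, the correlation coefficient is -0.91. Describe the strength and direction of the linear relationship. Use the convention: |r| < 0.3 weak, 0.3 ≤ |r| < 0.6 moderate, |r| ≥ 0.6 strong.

r = -0.91 < 0 so the relationship is negative.
|r| = 0.91, which falls in the strong range.

strong negative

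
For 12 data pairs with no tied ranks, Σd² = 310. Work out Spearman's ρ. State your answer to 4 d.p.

-0.0839

ρ = 1 − 6Σd² / [n(n²−1)] = 1 − 6×310 / (12×143)
  = 1 − 1860/1716 = 1 − 1.08392 ≈ -0.0839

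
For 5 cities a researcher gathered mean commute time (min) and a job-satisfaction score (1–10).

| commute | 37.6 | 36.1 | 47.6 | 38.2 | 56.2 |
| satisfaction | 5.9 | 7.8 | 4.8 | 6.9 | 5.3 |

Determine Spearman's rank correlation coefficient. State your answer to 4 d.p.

Rank commute: 2, 1, 4, 3, 5
Rank satisfaction: 3, 5, 1, 4, 2
d = rank(commute) − rank(satisfaction): -1, -4, 3, -1, 3; Σd² = 36
ρ = 1 − 6Σd² / [n(n²−1)] = 1 − 6×36 / (5×24) = 1 − 216/120 ≈ -0.8000

-0.8000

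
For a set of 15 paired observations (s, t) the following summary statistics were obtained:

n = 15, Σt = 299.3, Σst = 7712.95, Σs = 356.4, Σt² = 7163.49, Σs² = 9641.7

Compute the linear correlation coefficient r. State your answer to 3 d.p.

r = (nΣst − ΣsΣt) / √[(nΣs² − (Σs)²)(nΣt² − (Σt)²)]
Numerator: 15×7712.95 − 356.4×299.3 = 9023.73
Denominator: √[(144625.5 − 127020.96)(107452.35 − 89580.49)] = √[17604.54 × 17871.86] = 17737.6964
r = 9023.73 / 17737.6964 ≈ 0.509

0.509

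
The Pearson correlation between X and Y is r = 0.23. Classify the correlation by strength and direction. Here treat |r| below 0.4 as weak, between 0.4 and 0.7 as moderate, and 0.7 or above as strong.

weak positive

r = 0.23 > 0 so the relationship is positive.
|r| = 0.23, which falls in the weak range.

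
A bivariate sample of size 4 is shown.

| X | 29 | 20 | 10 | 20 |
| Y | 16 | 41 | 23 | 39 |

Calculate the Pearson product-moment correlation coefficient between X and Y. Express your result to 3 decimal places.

n = 4, ΣX = 79, ΣY = 119, ΣX² = 1741, ΣY² = 3987, ΣXY = 2294
nΣXY − ΣXΣY = 9176 − 9401 = -225
nΣX² − (ΣX)² = 6964 − 6241 = 723; nΣY² − (ΣY)² = 15948 − 14161 = 1787
r = -225 / √(723 × 1787) = -225 / 1136.6622 ≈ -0.198

-0.198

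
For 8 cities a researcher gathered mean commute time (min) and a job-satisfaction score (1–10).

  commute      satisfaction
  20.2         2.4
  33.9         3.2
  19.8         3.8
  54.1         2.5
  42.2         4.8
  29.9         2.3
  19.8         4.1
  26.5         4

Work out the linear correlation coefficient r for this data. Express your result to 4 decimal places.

n = 8, Σx = 246.4, Σy = 27.1, Σx² = 8645.24, Σy² = 97.83, Σxy = 825.96
nΣxy − ΣxΣy = 6607.68 − 6677.44 = -69.76
nΣx² − (Σx)² = 69161.92 − 60712.96 = 8448.96; nΣy² − (Σy)² = 782.64 − 734.41 = 48.23
r = -69.76 / √(8448.96 × 48.23) = -69.76 / 638.3521 ≈ -0.1093

-0.1093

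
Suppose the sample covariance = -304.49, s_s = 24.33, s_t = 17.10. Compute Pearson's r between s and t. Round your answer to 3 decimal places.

-0.732

r = Cov(s,t) / (s_s · s_t) = -304.49 / (24.33 × 17.10)
  = -304.49 / 416.0430 ≈ -0.732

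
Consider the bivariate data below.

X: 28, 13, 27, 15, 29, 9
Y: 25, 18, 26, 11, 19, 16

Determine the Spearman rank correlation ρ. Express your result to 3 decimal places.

Rank X: 5, 2, 4, 3, 6, 1
Rank Y: 5, 3, 6, 1, 4, 2
d = rank(X) − rank(Y): 0, -1, -2, 2, 2, -1; Σd² = 14
ρ = 1 − 6Σd² / [n(n²−1)] = 1 − 6×14 / (6×35) = 1 − 84/210 ≈ 0.600

0.600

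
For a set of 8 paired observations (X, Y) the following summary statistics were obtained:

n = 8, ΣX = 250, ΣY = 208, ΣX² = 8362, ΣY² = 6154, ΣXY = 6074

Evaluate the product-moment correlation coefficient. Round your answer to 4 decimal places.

r = (nΣXY − ΣXΣY) / √[(nΣX² − (ΣX)²)(nΣY² − (ΣY)²)]
Numerator: 8×6074 − 250×208 = -3408
Denominator: √[(66896 − 62500)(49232 − 43264)] = √[4396 × 5968] = 5122.0433
r = -3408 / 5122.0433 ≈ -0.6654

-0.6654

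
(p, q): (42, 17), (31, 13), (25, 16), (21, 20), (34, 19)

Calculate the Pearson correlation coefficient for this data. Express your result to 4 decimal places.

-0.2018

n = 5, Σp = 153, Σq = 85, Σp² = 4947, Σq² = 1475, Σpq = 2583
nΣpq − ΣpΣq = 12915 − 13005 = -90
nΣp² − (Σp)² = 24735 − 23409 = 1326; nΣq² − (Σq)² = 7375 − 7225 = 150
r = -90 / √(1326 × 150) = -90 / 445.9821 ≈ -0.2018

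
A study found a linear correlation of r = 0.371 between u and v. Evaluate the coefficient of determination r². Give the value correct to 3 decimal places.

r² = (0.371)² = 0.138

0.138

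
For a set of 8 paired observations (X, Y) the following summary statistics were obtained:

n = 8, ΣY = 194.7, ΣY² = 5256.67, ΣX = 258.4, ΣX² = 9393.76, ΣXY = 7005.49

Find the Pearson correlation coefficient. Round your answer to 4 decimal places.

r = (nΣXY − ΣXΣY) / √[(nΣX² − (ΣX)²)(nΣY² − (ΣY)²)]
Numerator: 8×7005.49 − 258.4×194.7 = 5733.44
Denominator: √[(75150.08 − 66770.56)(42053.36 − 37908.09)] = √[8379.52 × 4145.27] = 5893.6723
r = 5733.44 / 5893.6723 ≈ 0.9728

0.9728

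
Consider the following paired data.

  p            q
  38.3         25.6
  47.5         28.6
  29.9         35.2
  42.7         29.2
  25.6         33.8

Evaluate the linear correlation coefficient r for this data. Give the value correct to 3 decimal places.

n = 5, Σp = 184, Σq = 152.4, Σp² = 7095.8, Σq² = 4707.44, Σpq = 5503.58
nΣpq − ΣpΣq = 27517.9 − 28041.6 = -523.7
nΣp² − (Σp)² = 35479 − 33856 = 1623; nΣq² − (Σq)² = 23537.2 − 23225.76 = 311.44
r = -523.7 / √(1623 × 311.44) = -523.7 / 710.9621 ≈ -0.737

-0.737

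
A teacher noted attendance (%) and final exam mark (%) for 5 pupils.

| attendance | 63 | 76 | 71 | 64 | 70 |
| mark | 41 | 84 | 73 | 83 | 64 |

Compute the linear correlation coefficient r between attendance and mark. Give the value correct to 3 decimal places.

n = 5, Σx = 344, Σy = 345, Σx² = 23782, Σy² = 25051, Σxy = 23942
nΣxy − ΣxΣy = 119710 − 118680 = 1030
nΣx² − (Σx)² = 118910 − 118336 = 574; nΣy² − (Σy)² = 125255 − 119025 = 6230
r = 1030 / √(574 × 6230) = 1030 / 1891.0368 ≈ 0.545

0.545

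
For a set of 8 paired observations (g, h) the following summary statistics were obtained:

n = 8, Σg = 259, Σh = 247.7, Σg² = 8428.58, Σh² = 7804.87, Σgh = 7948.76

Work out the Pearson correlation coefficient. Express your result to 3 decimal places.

r = (nΣgh − ΣgΣh) / √[(nΣg² − (Σg)²)(nΣh² − (Σh)²)]
Numerator: 8×7948.76 − 259×247.7 = -564.22
Denominator: √[(67428.64 − 67081)(62438.96 − 61355.29)] = √[347.64 × 1083.67] = 613.7809
r = -564.22 / 613.7809 ≈ -0.919

-0.919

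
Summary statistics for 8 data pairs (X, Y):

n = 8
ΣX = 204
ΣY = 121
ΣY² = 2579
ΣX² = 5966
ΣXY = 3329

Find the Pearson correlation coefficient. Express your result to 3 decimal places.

r = (nΣXY − ΣXΣY) / √[(nΣX² − (ΣX)²)(nΣY² − (ΣY)²)]
Numerator: 8×3329 − 204×121 = 1948
Denominator: √[(47728 − 41616)(20632 − 14641)] = √[6112 × 5991] = 6051.1976
r = 1948 / 6051.1976 ≈ 0.322

0.322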